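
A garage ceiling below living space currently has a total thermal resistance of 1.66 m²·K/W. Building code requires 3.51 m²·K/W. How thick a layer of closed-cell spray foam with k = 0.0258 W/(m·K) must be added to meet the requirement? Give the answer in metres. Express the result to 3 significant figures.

ΔR = 3.51 − 1.66 = 1.85 m²·K/W
L = ΔR × k = 1.85 × 0.0258 = 0.04773 m

0.0477 m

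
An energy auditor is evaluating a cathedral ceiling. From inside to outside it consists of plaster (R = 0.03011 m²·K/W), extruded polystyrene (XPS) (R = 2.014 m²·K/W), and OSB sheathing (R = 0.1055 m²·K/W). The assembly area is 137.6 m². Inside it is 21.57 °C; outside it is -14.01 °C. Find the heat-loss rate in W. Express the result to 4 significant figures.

2278 W

R_total = 0.03011 + 2.014 + 0.1055 = 2.1496 m²·K/W
Q = A·ΔT/R = 137.6 × (21.57 − (-14.01)) / 2.1496 = 2277.5 W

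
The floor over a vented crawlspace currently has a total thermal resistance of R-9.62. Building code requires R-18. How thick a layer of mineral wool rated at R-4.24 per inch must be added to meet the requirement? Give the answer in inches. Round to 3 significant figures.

1.98 in

ΔR = 18 − 9.62 = 8.38 ft²·°F·h/BTU
L = ΔR / (R/in) = 8.38/4.24 = 1.976 in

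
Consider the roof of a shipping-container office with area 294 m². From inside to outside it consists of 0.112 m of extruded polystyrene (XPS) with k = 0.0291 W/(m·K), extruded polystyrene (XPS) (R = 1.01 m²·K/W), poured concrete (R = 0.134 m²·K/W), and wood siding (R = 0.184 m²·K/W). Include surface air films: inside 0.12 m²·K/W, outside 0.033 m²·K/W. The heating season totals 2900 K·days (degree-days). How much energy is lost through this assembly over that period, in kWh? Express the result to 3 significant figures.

3840 kWh

0.112/0.0291 = 3.849
R_total = 0.12 + 3.849 + 1.01 + 0.134 + 0.184 + 0.033 = 5.33 m²·K/W
E = A × HDD × 24 / R / 1000 = 294 × 2900 × 24 / 5.33 / 1000 = 3839 kWh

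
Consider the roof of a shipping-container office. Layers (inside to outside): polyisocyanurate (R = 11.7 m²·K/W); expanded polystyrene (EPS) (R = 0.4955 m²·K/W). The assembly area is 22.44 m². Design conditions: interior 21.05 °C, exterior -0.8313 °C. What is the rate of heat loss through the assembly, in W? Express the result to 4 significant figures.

R_total = 11.7 + 0.4955 = 12.195 m²·K/W
Q = A·ΔT/R = 22.44 × (21.05 − (-0.8313)) / 12.195 = 40.262 W

40.26 W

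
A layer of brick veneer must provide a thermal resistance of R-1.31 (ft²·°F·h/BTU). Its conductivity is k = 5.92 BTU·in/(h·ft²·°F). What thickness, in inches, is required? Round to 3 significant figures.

L = R × k = 1.31 × 5.92 = 7.755 in

7.76 in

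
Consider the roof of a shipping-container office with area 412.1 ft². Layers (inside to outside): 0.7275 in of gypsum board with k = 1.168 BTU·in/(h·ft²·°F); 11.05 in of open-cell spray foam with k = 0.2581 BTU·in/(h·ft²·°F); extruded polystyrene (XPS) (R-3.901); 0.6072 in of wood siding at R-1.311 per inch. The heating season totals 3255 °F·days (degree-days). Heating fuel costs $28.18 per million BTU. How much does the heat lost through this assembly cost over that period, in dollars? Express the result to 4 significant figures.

0.7275/1.168 = 0.62286
11.05/0.2581 = 42.813
0.6072 × 1.311 = 0.79604
R_total = 0.62286 + 42.813 + 3.901 + 0.79604 = 48.133 ft²·°F·h/BTU
E = A × HDD × 24 / R = 412.1 × 3255 × 24 / 48.133 = 668840 BTU
Cost = 668840/10⁶ × 28.18 = $18.848

18.85 dollars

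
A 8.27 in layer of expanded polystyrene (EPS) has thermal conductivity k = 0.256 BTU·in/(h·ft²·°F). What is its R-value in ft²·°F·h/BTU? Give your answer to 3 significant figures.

32.3 ft²·°F·h/BTU

R = L/k = 8.27/0.256 = 32.3 ft²·°F·h/BTU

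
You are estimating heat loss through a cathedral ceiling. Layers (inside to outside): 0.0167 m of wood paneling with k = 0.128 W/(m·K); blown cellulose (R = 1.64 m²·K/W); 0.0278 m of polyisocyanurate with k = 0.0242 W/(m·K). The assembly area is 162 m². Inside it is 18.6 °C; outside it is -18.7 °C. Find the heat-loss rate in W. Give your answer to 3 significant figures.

0.0167/0.128 = 0.1305
0.0278/0.0242 = 1.149
R_total = 0.1305 + 1.64 + 1.149 = 2.919 m²·K/W
Q = A·ΔT/R = 162 × (18.6 − (-18.7)) / 2.919 = 2070 W

2070 W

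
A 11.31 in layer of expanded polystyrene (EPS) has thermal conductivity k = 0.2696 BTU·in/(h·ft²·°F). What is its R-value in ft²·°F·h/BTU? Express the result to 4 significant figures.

41.95 ft²·°F·h/BTU

R = L/k = 11.31/0.2696 = 41.951 ft²·°F·h/BTU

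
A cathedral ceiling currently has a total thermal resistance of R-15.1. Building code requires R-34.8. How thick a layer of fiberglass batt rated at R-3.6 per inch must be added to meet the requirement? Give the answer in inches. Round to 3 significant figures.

ΔR = 34.8 − 15.1 = 19.7 ft²·°F·h/BTU
L = ΔR / (R/in) = 19.7/3.6 = 5.472 in

5.47 in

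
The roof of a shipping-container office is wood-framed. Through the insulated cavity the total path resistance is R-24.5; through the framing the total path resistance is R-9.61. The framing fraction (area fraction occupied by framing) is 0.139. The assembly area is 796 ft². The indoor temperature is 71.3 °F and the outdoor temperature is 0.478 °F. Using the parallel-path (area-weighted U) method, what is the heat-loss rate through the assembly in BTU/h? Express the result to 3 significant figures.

2800 BTU/h

U_eff = 0.861/24.5 + 0.139/9.61 = 0.03514 + 0.01446 = 0.04961
R_eff = 1/U_eff = 20.16 ft²·°F·h/BTU
Q = 796 × (71.3 − 0.478) / 20.16 = 2797 BTU/h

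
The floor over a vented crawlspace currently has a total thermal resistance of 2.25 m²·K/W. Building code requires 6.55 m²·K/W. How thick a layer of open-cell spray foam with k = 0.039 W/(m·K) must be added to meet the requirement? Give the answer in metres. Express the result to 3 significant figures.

0.168 m

ΔR = 6.55 − 2.25 = 4.3 m²·K/W
L = ΔR × k = 4.3 × 0.039 = 0.1677 m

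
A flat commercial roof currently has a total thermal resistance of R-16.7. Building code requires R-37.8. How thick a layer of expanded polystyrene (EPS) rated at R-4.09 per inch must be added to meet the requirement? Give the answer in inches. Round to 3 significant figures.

ΔR = 37.8 − 16.7 = 21.1 ft²·°F·h/BTU
L = ΔR / (R/in) = 21.1/4.09 = 5.159 in

5.16 in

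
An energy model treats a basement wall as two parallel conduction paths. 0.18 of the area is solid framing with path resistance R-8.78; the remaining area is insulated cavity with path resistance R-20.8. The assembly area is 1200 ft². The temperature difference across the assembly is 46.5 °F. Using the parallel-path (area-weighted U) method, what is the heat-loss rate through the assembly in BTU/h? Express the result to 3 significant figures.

U_eff = 0.82/20.8 + 0.18/8.78 = 0.03942 + 0.0205 = 0.05992
R_eff = 1/U_eff = 16.69 ft²·°F·h/BTU
Q = 1200 × 46.5 / 16.69 = 3344 BTU/h

3340 BTU/h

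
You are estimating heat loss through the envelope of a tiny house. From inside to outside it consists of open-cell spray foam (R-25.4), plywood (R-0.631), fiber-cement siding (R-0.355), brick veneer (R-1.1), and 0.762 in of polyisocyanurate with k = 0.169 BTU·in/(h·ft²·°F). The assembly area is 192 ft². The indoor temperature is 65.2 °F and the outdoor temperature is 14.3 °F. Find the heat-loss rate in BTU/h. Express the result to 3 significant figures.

305 BTU/h

0.762/0.169 = 4.509
R_total = 25.4 + 0.631 + 0.355 + 1.1 + 4.509 = 31.99 ft²·°F·h/BTU
Q = A·ΔT/R = 192 × (65.2 − 14.3) / 31.99 = 305.4 BTU/h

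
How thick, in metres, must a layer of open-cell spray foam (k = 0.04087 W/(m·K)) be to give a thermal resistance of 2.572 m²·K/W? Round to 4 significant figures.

L = R·k = 2.572 × 0.04087 = 0.10512 m

0.1051 m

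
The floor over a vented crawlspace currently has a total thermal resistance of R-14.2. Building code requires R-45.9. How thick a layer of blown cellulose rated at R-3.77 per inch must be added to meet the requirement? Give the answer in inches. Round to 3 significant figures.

8.41 in

ΔR = 45.9 − 14.2 = 31.7 ft²·°F·h/BTU
L = ΔR / (R/in) = 31.7/3.77 = 8.408 in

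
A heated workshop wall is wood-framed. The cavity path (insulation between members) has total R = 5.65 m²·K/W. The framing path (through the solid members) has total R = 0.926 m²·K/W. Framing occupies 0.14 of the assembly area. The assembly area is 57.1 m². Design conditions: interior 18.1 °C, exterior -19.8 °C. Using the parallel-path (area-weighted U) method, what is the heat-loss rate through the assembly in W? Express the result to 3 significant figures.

657 W

U_eff = 0.86/5.65 + 0.14/0.926 = 0.1522 + 0.1512 = 0.3034
R_eff = 1/U_eff = 3.296 m²·K/W
Q = 57.1 × (18.1 − (-19.8)) / 3.296 = 656.6 W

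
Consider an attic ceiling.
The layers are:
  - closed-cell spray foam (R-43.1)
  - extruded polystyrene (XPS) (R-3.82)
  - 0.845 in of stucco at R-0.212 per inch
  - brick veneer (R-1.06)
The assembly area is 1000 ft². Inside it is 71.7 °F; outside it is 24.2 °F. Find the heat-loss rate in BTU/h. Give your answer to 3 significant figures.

0.845 × 0.212 = 0.1791
R_total = 43.1 + 3.82 + 0.1791 + 1.06 = 48.16 ft²·°F·h/BTU
Q = A·ΔT/R = 1000 × (71.7 − 24.2) / 48.16 = 986.3 BTU/h

986 BTU/h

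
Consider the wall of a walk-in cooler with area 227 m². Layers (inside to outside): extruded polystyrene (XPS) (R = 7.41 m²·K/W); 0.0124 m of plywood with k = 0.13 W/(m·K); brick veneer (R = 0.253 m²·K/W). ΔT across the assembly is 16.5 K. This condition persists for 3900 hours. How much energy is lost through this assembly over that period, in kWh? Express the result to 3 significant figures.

0.0124/0.13 = 0.09538
R_total = 7.41 + 0.09538 + 0.253 = 7.758 m²·K/W
Q = 227 × 16.5 / 7.758 = 482.8 W
E = 482.8 W × 3900 h / 1000 = 1883 kWh

1880 kWh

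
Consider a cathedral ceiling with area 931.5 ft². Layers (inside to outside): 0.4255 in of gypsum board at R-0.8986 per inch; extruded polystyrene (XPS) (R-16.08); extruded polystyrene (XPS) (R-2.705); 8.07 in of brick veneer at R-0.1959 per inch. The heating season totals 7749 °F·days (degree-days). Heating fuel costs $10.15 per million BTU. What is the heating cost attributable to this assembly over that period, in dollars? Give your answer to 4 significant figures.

84.75 dollars

0.4255 × 0.8986 = 0.38235
8.07 × 0.1959 = 1.5809
R_total = 0.38235 + 16.08 + 2.705 + 1.5809 = 20.748 ft²·°F·h/BTU
E = A × HDD × 24 / R = 931.5 × 7749 × 24 / 20.748 = 8349500 BTU
Cost = 8349500/10⁶ × 10.15 = $84.747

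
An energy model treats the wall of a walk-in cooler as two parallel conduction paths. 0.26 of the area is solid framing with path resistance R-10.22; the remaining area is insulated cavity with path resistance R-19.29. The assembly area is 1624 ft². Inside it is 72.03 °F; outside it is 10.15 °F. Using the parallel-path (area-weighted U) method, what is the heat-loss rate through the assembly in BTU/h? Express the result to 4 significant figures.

6412 BTU/h

U_eff = 0.74/19.29 + 0.26/10.22 = 0.038362 + 0.02544 = 0.063802
R_eff = 1/U_eff = 15.673 ft²·°F·h/BTU
Q = 1624 × (72.03 − 10.15) / 15.673 = 6411.7 BTU/h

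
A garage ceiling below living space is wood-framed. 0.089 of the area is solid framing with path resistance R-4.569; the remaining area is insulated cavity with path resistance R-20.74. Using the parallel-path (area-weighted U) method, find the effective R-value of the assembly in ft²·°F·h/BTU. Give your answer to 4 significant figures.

U_eff = 0.911/20.74 + 0.089/4.569 = 0.043925 + 0.019479 = 0.063404
R_eff = 1/U_eff = 15.772 ft²·°F·h/BTU

15.77 ft²·°F·h/BTU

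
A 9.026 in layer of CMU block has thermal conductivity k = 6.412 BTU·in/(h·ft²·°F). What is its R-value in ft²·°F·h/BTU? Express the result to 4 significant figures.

1.408 ft²·°F·h/BTU

R = L/k = 9.026/6.412 = 1.4077 ft²·°F·h/BTU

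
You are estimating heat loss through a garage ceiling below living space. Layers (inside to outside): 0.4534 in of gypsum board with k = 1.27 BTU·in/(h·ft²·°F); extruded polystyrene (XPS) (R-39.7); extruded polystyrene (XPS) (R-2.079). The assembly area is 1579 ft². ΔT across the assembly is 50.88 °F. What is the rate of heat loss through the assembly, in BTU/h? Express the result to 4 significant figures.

0.4534/1.27 = 0.35701
R_total = 0.35701 + 39.7 + 2.079 = 42.136 ft²·°F·h/BTU
Q = A·ΔT/R = 1579 × 50.88 / 42.136 = 1906.7 BTU/h

1907 BTU/h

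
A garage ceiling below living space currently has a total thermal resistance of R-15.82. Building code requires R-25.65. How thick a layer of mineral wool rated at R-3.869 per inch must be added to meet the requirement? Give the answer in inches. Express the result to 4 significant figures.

ΔR = 25.65 − 15.82 = 9.83 ft²·°F·h/BTU
L = ΔR / (R/in) = 9.83/3.869 = 2.5407 in

2.541 in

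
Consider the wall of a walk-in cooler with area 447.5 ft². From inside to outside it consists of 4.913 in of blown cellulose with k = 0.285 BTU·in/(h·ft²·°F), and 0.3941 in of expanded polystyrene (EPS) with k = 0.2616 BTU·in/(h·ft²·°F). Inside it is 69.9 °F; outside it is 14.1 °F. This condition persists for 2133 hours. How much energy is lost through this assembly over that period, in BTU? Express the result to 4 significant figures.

4.913/0.285 = 17.239
0.3941/0.2616 = 1.5065
R_total = 17.239 + 1.5065 = 18.745 ft²·°F·h/BTU
Q = 447.5 × (69.9 − 14.1) / 18.745 = 1332.1 BTU/h
E = 1332.1 × 2133 = 2841400 BTU

2841000 BTU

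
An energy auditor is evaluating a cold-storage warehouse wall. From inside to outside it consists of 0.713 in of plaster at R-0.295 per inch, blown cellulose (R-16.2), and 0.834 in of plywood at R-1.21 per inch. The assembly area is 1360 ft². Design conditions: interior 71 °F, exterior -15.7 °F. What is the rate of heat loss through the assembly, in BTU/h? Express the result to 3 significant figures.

6770 BTU/h

0.713 × 0.295 = 0.2103
0.834 × 1.21 = 1.009
R_total = 0.2103 + 16.2 + 1.009 = 17.42 ft²·°F·h/BTU
Q = A·ΔT/R = 1360 × (71 − (-15.7)) / 17.42 = 6769 BTU/h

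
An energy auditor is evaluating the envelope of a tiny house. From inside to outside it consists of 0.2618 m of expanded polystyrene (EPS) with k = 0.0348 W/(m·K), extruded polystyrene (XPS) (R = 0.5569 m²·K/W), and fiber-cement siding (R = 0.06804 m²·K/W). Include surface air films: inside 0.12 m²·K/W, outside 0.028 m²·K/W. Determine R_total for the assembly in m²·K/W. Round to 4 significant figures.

0.2618/0.0348 = 7.523
R_total = 0.12 + 7.523 + 0.5569 + 0.06804 + 0.028 = 8.2959 m²·K/W

8.296 m²·K/W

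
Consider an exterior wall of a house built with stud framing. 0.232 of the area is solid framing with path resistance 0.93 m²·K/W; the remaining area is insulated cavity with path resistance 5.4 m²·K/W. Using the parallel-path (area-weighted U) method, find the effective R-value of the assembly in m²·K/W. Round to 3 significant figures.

U_eff = 0.768/5.4 + 0.232/0.93 = 0.1422 + 0.2495 = 0.3917
R_eff = 1/U_eff = 2.553 m²·K/W

2.55 m²·K/W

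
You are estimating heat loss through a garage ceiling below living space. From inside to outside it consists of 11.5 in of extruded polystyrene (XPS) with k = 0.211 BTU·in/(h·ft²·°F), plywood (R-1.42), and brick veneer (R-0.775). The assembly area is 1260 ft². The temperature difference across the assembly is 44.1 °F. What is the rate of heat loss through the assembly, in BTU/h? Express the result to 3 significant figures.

980 BTU/h

11.5/0.211 = 54.5
R_total = 54.5 + 1.42 + 0.775 = 56.7 ft²·°F·h/BTU
Q = A·ΔT/R = 1260 × 44.1 / 56.7 = 980 BTU/h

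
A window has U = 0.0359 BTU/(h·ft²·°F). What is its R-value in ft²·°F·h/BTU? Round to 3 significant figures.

R = 1/U = 1/0.0359 = 27.86

27.9 ft²·°F·h/BTU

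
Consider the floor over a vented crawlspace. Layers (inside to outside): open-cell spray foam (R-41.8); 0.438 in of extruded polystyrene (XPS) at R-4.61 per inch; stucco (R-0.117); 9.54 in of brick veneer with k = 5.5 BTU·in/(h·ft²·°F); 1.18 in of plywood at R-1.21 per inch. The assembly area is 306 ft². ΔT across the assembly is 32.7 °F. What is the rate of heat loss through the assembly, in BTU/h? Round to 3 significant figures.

212 BTU/h

0.438 × 4.61 = 2.019
9.54/5.5 = 1.735
1.18 × 1.21 = 1.428
R_total = 41.8 + 2.019 + 0.117 + 1.735 + 1.428 = 47.1 ft²·°F·h/BTU
Q = A·ΔT/R = 306 × 32.7 / 47.1 = 212.5 BTU/h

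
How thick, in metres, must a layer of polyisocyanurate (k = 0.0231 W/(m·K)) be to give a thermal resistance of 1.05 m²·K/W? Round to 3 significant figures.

0.0243 m

L = R·k = 1.05 × 0.0231 = 0.02425 m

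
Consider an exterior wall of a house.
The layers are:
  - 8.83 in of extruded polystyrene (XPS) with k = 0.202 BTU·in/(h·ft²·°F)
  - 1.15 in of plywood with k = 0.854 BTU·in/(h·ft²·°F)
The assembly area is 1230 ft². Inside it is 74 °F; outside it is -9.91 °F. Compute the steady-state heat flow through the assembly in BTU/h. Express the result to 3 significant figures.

2290 BTU/h

8.83/0.202 = 43.71
1.15/0.854 = 1.347
R_total = 43.71 + 1.347 = 45.06 ft²·°F·h/BTU
Q = A·ΔT/R = 1230 × (74 − (-9.91)) / 45.06 = 2291 BTU/h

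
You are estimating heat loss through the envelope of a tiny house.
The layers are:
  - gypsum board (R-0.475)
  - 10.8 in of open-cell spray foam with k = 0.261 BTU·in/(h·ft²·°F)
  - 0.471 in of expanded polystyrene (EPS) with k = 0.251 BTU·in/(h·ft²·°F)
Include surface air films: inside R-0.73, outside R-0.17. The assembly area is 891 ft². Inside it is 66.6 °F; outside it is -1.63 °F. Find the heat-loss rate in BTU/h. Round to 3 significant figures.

10.8/0.261 = 41.38
0.471/0.251 = 1.876
R_total = 0.73 + 0.475 + 41.38 + 1.876 + 0.17 = 44.63 ft²·°F·h/BTU
Q = A·ΔT/R = 891 × (66.6 − (-1.63)) / 44.63 = 1362 BTU/h

1360 BTU/h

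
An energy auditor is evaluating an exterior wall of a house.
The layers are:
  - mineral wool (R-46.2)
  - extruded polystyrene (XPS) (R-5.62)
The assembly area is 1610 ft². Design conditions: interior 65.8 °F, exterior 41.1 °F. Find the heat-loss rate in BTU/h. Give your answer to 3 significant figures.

R_total = 46.2 + 5.62 = 51.82 ft²·°F·h/BTU
Q = A·ΔT/R = 1610 × (65.8 − 41.1) / 51.82 = 767.4 BTU/h

767 BTU/h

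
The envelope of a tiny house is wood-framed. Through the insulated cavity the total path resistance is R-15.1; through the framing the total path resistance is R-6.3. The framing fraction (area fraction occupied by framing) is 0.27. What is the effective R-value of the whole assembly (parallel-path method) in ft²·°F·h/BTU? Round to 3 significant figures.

11.0 ft²·°F·h/BTU

U_eff = 0.73/15.1 + 0.27/6.3 = 0.04834 + 0.04286 = 0.0912
R_eff = 1/U_eff = 10.96 ft²·°F·h/BTU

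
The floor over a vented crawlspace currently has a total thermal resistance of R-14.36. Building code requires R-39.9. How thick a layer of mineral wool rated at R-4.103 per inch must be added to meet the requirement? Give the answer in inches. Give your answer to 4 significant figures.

ΔR = 39.9 − 14.36 = 25.54 ft²·°F·h/BTU
L = ΔR / (R/in) = 25.54/4.103 = 6.2247 in

6.225 in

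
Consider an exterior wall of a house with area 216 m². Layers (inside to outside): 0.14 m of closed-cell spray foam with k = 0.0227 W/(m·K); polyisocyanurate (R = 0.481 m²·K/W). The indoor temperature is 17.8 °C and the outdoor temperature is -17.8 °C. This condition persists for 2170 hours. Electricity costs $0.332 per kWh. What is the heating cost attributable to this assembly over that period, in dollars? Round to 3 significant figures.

833 dollars

0.14/0.0227 = 6.167
R_total = 6.167 + 0.481 = 6.648 m²·K/W
Q = 216 × (17.8 − (-17.8)) / 6.648 = 1157 W
E = 1157 W × 2170 h / 1000 = 2510 kWh
Cost = 2510 × 0.332 = $833.3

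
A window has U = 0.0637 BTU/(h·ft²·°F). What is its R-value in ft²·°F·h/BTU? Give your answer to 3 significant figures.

15.7 ft²·°F·h/BTU

R = 1/U = 1/0.0637 = 15.7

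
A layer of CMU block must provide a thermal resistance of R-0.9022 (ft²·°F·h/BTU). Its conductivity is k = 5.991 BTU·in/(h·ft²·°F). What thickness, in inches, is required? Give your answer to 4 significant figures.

5.405 in

L = R × k = 0.9022 × 5.991 = 5.4051 in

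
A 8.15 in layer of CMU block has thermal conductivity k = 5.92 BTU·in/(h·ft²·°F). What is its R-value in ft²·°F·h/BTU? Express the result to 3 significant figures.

R = L/k = 8.15/5.92 = 1.377 ft²·°F·h/BTU

1.38 ft²·°F·h/BTU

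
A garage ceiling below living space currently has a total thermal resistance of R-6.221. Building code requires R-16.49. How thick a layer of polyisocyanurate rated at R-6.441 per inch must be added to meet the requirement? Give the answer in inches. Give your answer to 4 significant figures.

1.594 in

ΔR = 16.49 − 6.221 = 10.269 ft²·°F·h/BTU
L = ΔR / (R/in) = 10.269/6.441 = 1.5943 in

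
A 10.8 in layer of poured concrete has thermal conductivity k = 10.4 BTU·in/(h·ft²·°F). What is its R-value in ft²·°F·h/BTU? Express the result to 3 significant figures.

R = L/k = 10.8/10.4 = 1.038 ft²·°F·h/BTU

1.04 ft²·°F·h/BTU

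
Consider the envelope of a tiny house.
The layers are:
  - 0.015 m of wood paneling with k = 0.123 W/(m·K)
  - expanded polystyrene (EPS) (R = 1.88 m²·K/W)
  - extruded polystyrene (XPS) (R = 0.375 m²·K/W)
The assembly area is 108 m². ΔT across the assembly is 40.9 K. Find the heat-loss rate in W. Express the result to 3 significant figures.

0.015/0.123 = 0.122
R_total = 0.122 + 1.88 + 0.375 = 2.377 m²·K/W
Q = A·ΔT/R = 108 × 40.9 / 2.377 = 1858 W

1860 W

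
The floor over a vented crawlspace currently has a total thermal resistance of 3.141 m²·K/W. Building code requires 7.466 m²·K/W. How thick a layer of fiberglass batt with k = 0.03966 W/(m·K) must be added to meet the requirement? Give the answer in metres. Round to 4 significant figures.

0.1715 m

ΔR = 7.466 − 3.141 = 4.325 m²·K/W
L = ΔR × k = 4.325 × 0.03966 = 0.17153 m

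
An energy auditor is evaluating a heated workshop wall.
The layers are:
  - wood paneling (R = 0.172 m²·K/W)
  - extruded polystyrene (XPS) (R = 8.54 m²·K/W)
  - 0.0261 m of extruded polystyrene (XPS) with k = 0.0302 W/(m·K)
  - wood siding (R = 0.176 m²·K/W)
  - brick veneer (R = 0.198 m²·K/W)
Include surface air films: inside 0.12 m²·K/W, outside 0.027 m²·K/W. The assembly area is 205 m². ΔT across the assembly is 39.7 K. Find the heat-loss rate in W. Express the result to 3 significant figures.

806 W

0.0261/0.0302 = 0.8642
R_total = 0.12 + 0.172 + 8.54 + 0.8642 + 0.176 + 0.198 + 0.027 = 10.1 m²·K/W
Q = A·ΔT/R = 205 × 39.7 / 10.1 = 806 W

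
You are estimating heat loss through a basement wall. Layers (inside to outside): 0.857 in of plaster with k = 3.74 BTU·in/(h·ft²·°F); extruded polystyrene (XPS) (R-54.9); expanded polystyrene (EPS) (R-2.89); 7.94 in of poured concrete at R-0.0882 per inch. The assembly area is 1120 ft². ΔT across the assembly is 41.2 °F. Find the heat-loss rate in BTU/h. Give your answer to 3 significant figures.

786 BTU/h

0.857/3.74 = 0.2291
7.94 × 0.0882 = 0.7003
R_total = 0.2291 + 54.9 + 2.89 + 0.7003 = 58.72 ft²·°F·h/BTU
Q = A·ΔT/R = 1120 × 41.2 / 58.72 = 785.8 BTU/h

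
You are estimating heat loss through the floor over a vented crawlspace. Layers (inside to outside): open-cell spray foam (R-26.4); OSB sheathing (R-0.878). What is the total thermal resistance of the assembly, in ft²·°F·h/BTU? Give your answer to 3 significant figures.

R_total = 26.4 + 0.878 = 27.28 ft²·°F·h/BTU

27.3 ft²·°F·h/BTU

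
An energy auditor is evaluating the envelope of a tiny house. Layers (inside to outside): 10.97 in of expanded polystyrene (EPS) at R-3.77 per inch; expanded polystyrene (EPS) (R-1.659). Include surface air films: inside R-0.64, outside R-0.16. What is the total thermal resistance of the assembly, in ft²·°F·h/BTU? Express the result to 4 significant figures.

10.97 × 3.77 = 41.357
R_total = 0.64 + 41.357 + 1.659 + 0.16 = 43.816 ft²·°F·h/BTU

43.82 ft²·°F·h/BTU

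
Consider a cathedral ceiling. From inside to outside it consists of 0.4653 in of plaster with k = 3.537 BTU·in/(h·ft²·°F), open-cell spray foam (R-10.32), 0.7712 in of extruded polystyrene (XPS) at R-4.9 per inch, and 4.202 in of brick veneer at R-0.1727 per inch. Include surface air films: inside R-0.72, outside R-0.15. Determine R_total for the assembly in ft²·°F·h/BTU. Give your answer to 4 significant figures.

15.83 ft²·°F·h/BTU

0.4653/3.537 = 0.13155
0.7712 × 4.9 = 3.7789
4.202 × 0.1727 = 0.72569
R_total = 0.72 + 0.13155 + 10.32 + 3.7789 + 0.72569 + 0.15 = 15.826 ft²·°F·h/BTU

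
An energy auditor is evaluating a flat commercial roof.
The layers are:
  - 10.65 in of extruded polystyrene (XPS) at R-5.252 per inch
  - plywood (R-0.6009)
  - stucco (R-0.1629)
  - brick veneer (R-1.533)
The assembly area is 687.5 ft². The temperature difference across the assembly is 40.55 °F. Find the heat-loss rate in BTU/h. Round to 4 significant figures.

478.8 BTU/h

10.65 × 5.252 = 55.934
R_total = 55.934 + 0.6009 + 0.1629 + 1.533 = 58.231 ft²·°F·h/BTU
Q = A·ΔT/R = 687.5 × 40.55 / 58.231 = 478.75 BTU/h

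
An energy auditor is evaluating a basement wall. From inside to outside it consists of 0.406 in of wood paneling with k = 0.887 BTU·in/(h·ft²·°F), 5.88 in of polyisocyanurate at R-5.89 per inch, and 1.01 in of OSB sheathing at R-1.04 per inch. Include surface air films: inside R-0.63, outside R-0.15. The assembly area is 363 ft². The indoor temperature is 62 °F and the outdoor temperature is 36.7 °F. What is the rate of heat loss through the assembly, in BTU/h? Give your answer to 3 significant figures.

249 BTU/h

0.406/0.887 = 0.4577
5.88 × 5.89 = 34.63
1.01 × 1.04 = 1.05
R_total = 0.63 + 0.4577 + 34.63 + 1.05 + 0.15 = 36.92 ft²·°F·h/BTU
Q = A·ΔT/R = 363 × (62 − 36.7) / 36.92 = 248.7 BTU/h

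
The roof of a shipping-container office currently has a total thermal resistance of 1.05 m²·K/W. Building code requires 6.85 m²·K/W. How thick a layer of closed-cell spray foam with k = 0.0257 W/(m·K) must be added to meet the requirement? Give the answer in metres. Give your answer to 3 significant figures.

ΔR = 6.85 − 1.05 = 5.8 m²·K/W
L = ΔR × k = 5.8 × 0.0257 = 0.1491 m

0.149 m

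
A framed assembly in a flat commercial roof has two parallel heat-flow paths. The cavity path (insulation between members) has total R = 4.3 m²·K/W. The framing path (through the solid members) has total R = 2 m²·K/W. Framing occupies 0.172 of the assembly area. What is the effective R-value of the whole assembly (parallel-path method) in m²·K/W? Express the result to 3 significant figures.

U_eff = 0.828/4.3 + 0.172/2 = 0.1926 + 0.086 = 0.2786
R_eff = 1/U_eff = 3.59 m²·K/W

3.59 m²·K/W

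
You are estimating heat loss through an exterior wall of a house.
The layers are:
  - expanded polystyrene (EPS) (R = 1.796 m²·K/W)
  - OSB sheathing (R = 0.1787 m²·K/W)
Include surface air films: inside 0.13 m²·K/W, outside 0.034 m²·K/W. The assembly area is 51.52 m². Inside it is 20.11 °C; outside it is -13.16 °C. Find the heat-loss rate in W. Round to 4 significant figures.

801.5 W

R_total = 0.13 + 1.796 + 0.1787 + 0.034 = 2.1387 m²·K/W
Q = A·ΔT/R = 51.52 × (20.11 − (-13.16)) / 2.1387 = 801.45 W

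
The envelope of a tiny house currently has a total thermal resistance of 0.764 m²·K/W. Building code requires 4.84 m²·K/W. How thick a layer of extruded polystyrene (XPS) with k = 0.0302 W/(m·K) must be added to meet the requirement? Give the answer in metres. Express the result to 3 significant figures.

ΔR = 4.84 − 0.764 = 4.076 m²·K/W
L = ΔR × k = 4.076 × 0.0302 = 0.1231 m

0.123 m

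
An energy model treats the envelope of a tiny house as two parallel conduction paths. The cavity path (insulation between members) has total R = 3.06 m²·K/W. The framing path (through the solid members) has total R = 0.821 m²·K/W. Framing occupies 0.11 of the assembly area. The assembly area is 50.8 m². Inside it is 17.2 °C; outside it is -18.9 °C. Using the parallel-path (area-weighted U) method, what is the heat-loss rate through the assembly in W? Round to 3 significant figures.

779 W

U_eff = 0.89/3.06 + 0.11/0.821 = 0.2908 + 0.134 = 0.4248
R_eff = 1/U_eff = 2.354 m²·K/W
Q = 50.8 × (17.2 − (-18.9)) / 2.354 = 779.1 W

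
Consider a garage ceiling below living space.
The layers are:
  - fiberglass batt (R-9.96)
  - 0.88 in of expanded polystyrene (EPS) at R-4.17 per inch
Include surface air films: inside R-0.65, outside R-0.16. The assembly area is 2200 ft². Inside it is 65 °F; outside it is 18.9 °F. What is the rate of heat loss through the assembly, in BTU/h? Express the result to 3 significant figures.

7020 BTU/h

0.88 × 4.17 = 3.67
R_total = 0.65 + 9.96 + 3.67 + 0.16 = 14.44 ft²·°F·h/BTU
Q = A·ΔT/R = 2200 × (65 − 18.9) / 14.44 = 7024 BTU/h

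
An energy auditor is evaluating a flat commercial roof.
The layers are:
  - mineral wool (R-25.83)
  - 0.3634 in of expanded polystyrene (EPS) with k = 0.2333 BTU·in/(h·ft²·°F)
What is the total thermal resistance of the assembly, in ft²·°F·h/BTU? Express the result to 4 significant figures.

27.39 ft²·°F·h/BTU

0.3634/0.2333 = 1.5577
R_total = 25.83 + 1.5577 = 27.388 ft²·°F·h/BTU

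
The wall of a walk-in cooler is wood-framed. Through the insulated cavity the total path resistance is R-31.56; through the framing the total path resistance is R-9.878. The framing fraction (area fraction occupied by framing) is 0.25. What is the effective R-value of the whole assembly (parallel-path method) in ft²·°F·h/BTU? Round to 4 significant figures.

20.38 ft²·°F·h/BTU

U_eff = 0.75/31.56 + 0.25/9.878 = 0.023764 + 0.025309 = 0.049073
R_eff = 1/U_eff = 20.378 ft²·°F·h/BTU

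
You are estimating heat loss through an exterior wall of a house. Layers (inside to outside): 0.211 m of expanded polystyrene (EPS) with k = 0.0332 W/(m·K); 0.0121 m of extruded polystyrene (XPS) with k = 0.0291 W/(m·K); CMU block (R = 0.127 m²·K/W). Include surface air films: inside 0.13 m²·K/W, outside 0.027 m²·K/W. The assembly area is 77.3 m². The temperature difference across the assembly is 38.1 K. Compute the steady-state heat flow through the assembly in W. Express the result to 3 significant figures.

0.211/0.0332 = 6.355
0.0121/0.0291 = 0.4158
R_total = 0.13 + 6.355 + 0.4158 + 0.127 + 0.027 = 7.055 m²·K/W
Q = A·ΔT/R = 77.3 × 38.1 / 7.055 = 417.4 W

417 W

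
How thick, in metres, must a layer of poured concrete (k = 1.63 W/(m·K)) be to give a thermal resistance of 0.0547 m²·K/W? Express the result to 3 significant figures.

L = R·k = 0.0547 × 1.63 = 0.08916 m

0.0892 m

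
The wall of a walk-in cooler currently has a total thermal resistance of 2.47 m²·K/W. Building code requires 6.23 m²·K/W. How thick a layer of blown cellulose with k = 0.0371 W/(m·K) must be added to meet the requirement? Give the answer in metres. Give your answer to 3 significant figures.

0.139 m

ΔR = 6.23 − 2.47 = 3.76 m²·K/W
L = ΔR × k = 3.76 × 0.0371 = 0.1395 m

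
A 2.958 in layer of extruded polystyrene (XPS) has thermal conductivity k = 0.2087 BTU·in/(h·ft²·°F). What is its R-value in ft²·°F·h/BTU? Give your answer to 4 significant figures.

R = L/k = 2.958/0.2087 = 14.173 ft²·°F·h/BTU

14.17 ft²·°F·h/BTU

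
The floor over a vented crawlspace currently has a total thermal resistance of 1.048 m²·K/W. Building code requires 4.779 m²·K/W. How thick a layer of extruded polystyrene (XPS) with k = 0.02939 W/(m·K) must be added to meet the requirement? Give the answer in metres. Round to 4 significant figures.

ΔR = 4.779 − 1.048 = 3.731 m²·K/W
L = ΔR × k = 3.731 × 0.02939 = 0.10965 m

0.1097 m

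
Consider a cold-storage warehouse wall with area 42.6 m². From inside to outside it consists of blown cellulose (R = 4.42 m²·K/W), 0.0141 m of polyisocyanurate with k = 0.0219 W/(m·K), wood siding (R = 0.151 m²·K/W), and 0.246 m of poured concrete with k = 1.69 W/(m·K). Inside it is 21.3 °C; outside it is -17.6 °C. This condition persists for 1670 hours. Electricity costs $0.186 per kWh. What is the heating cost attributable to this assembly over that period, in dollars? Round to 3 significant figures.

0.0141/0.0219 = 0.6438
0.246/1.69 = 0.1456
R_total = 4.42 + 0.6438 + 0.151 + 0.1456 = 5.36 m²·K/W
Q = 42.6 × (21.3 − (-17.6)) / 5.36 = 309.1 W
E = 309.1 W × 1670 h / 1000 = 516.3 kWh
Cost = 516.3 × 0.186 = $96.03

96.0 dollars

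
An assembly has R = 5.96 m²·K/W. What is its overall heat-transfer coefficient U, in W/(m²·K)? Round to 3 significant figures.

0.168 W/(m²·K)

U = 1/R = 1/5.96 = 0.1678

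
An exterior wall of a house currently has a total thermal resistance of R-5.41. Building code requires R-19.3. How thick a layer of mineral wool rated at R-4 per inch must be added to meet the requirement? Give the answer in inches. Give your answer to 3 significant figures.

ΔR = 19.3 − 5.41 = 13.89 ft²·°F·h/BTU
L = ΔR / (R/in) = 13.89/4 = 3.473 in

3.47 in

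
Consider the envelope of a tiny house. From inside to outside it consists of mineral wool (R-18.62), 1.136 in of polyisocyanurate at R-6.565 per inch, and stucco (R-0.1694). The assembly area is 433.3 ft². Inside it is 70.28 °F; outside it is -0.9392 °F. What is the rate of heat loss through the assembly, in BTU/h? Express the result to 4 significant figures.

1.136 × 6.565 = 7.4578
R_total = 18.62 + 7.4578 + 0.1694 = 26.247 ft²·°F·h/BTU
Q = A·ΔT/R = 433.3 × (70.28 − (-0.9392)) / 26.247 = 1175.7 BTU/h

1176 BTU/h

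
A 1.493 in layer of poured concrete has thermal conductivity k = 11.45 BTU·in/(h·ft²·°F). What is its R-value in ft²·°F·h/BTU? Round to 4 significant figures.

R = L/k = 1.493/11.45 = 0.13039 ft²·°F·h/BTU

0.1304 ft²·°F·h/BTU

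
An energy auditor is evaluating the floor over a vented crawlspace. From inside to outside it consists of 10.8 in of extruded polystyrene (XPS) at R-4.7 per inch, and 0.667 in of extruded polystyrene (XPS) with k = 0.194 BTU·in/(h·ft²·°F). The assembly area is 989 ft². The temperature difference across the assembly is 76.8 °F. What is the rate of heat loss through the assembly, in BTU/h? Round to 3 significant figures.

10.8 × 4.7 = 50.76
0.667/0.194 = 3.438
R_total = 50.76 + 3.438 = 54.2 ft²·°F·h/BTU
Q = A·ΔT/R = 989 × 76.8 / 54.2 = 1401 BTU/h

1400 BTU/h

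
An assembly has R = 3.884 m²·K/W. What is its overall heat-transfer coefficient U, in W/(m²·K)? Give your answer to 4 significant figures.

U = 1/R = 1/3.884 = 0.25747

0.2575 W/(m²·K)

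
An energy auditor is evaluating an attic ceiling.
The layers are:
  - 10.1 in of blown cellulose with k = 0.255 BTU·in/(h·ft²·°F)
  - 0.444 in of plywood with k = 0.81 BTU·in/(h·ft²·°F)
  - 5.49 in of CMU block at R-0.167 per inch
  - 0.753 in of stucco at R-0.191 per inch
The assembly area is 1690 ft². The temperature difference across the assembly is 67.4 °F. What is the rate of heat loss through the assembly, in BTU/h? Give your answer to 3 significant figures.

10.1/0.255 = 39.61
0.444/0.81 = 0.5481
5.49 × 0.167 = 0.9168
0.753 × 0.191 = 0.1438
R_total = 39.61 + 0.5481 + 0.9168 + 0.1438 = 41.22 ft²·°F·h/BTU
Q = A·ΔT/R = 1690 × 67.4 / 41.22 = 2764 BTU/h

2760 BTU/h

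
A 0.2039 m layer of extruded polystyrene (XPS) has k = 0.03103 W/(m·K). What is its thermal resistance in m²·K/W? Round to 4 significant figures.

6.571 m²·K/W

R = L/k = 0.2039/0.03103 = 6.5711 m²·K/W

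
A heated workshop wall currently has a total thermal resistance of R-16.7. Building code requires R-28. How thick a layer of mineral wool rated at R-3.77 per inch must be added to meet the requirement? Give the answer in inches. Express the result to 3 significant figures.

3.00 in

ΔR = 28 − 16.7 = 11.3 ft²·°F·h/BTU
L = ΔR / (R/in) = 11.3/3.77 = 2.997 in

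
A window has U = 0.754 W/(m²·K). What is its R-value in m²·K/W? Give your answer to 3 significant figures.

1.33 m²·K/W

R = 1/U = 1/0.754 = 1.326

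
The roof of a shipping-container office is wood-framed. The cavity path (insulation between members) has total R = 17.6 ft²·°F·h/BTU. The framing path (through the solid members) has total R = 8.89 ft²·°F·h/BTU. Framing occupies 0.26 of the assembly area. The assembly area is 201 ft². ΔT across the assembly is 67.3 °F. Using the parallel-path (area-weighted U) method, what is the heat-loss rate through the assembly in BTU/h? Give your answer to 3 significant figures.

U_eff = 0.74/17.6 + 0.26/8.89 = 0.04205 + 0.02925 = 0.07129
R_eff = 1/U_eff = 14.03 ft²·°F·h/BTU
Q = 201 × 67.3 / 14.03 = 964.4 BTU/h

964 BTU/h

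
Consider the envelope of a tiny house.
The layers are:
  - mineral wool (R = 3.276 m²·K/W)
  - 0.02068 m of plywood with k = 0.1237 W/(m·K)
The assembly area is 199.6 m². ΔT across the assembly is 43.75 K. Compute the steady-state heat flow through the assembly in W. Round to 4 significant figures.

2536 W

0.02068/0.1237 = 0.16718
R_total = 3.276 + 0.16718 = 3.4432 m²·K/W
Q = A·ΔT/R = 199.6 × 43.75 / 3.4432 = 2536.2 W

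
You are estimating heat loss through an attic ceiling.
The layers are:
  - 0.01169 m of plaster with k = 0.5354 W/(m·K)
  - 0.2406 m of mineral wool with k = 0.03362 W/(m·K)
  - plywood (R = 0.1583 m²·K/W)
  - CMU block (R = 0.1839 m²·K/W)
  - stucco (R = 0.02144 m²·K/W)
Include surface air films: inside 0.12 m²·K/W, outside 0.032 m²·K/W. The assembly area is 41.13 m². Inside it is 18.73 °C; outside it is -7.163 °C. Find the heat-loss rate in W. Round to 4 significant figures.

138.4 W

0.01169/0.5354 = 0.021834
0.2406/0.03362 = 7.1565
R_total = 0.12 + 0.021834 + 7.1565 + 0.1583 + 0.1839 + 0.02144 + 0.032 = 7.6939 m²·K/W
Q = A·ΔT/R = 41.13 × (18.73 − (-7.163)) / 7.6939 = 138.42 W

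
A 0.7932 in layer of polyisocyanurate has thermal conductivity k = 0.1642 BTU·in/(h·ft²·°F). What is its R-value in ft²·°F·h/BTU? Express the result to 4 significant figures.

R = L/k = 0.7932/0.1642 = 4.8307 ft²·°F·h/BTU

4.831 ft²·°F·h/BTU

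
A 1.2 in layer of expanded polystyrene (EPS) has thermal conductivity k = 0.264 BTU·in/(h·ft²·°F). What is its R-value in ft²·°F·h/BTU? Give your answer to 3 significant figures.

4.55 ft²·°F·h/BTU

R = L/k = 1.2/0.264 = 4.545 ft²·°F·h/BTU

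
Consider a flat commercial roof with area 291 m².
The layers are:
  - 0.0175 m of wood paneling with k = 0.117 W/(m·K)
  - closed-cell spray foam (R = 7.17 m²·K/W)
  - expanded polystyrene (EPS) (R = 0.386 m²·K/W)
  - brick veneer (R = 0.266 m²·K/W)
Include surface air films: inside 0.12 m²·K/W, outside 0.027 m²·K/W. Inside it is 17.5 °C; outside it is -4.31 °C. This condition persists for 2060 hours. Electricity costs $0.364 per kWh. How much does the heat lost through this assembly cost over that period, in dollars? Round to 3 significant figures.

0.0175/0.117 = 0.1496
R_total = 0.12 + 0.1496 + 7.17 + 0.386 + 0.266 + 0.027 = 8.119 m²·K/W
Q = 291 × (17.5 − (-4.31)) / 8.119 = 781.8 W
E = 781.8 W × 2060 h / 1000 = 1610 kWh
Cost = 1610 × 0.364 = $586.2

586 dollars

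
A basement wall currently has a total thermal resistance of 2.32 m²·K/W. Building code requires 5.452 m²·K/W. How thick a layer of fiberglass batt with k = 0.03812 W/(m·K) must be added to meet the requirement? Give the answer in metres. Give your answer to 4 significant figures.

0.1194 m

ΔR = 5.452 − 2.32 = 3.132 m²·K/W
L = ΔR × k = 3.132 × 0.03812 = 0.11939 m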